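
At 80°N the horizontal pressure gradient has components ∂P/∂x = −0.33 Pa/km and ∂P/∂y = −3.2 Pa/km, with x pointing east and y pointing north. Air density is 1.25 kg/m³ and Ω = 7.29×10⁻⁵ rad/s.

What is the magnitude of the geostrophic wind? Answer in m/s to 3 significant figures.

Coriolis parameter at 80°N:
f = 2Ω sin φ = 2 × 7.29×10⁻⁵ × sin 80° = 1.44×10⁻⁴ s⁻¹
Component geostrophic relations (x east, y north):
u_g = −(1/(fρ)) ∂P/∂y,  v_g = (1/(fρ)) ∂P/∂x
u_g = −(−3.2×10⁻³)/(1.44×10⁻⁴ × 1.25) = 17.8 m/s;  v_g = (−0.33×10⁻³)/(1.44×10⁻⁴ × 1.25) = −1.84 m/s
|V_g| = √(u_g² + v_g²) = 17.9 m/s

17.9 m/s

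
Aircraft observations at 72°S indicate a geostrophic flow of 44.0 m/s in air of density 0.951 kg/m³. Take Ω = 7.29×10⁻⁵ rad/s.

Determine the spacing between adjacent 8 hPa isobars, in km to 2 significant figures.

Coriolis parameter at 72°S:
f = 2Ω sin φ = 2 × 7.29×10⁻⁵ × sin 72° = 1.39×10⁻⁴ s⁻¹
Geostrophic balance rearranged: |∂P/∂n| = f ρ V_g
|∂P/∂n| = 1.39×10⁻⁴ × 0.951 × 44.0 = 5.80×10⁻³ Pa/m
Isobar spacing: Δn = ΔP/|∂P/∂n| = 800 Pa / 5.80×10⁻³ Pa/m = 137877 m ≈ 140 km

140 km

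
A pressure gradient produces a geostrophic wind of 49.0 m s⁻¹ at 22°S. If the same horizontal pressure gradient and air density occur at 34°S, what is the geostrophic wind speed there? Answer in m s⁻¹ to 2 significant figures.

With the same pressure gradient and density, V_g ∝ 1/f ∝ 1/sin φ.
V₂ = V₁ · sin φ₁ / sin φ₂ = 49.0 × sin 22° / sin 34°
V₂ = 49.0 × 0.3746/0.5592 = 33 m s⁻¹

33 m s⁻¹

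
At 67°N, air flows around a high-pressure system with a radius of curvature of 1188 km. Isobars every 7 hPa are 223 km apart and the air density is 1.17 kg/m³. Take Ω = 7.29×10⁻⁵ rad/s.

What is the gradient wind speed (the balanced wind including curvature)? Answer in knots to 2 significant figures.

46 knots

Coriolis parameter at 67°N:
f = 2Ω sin φ = 2 × 7.29×10⁻⁵ × sin 67° = 1.34×10⁻⁴ s⁻¹
Pressure gradient: |∂P/∂n| = 700 Pa / 223000 m = 3.14×10⁻³ Pa/m
Geostrophic speed: V_g = |∂P/∂n|/(fρ) = 3.14×10⁻³/(1.34×10⁻⁴ × 1.17) = 20.0 m/s
Around a high, pressure-gradient force acts outward with centrifugal, so Coriolis balances both:
fV = (1/ρ)|∂P/∂n| + V²/R  →  V² − fR·V + fR·V_g = 0
With fR = 1.34×10⁻⁴ × 1188×10³ m = 159 m/s:
V = [fR − √((fR)² − 4 fR V_g)]/2 = [159 − √(159² − 4×159×20)]/2 = 23.4 m/s
Supergeostrophic (V > V_g = 20 m/s), as expected around a high.
Converting: 23.4 m/s × 1.944 = 46 knots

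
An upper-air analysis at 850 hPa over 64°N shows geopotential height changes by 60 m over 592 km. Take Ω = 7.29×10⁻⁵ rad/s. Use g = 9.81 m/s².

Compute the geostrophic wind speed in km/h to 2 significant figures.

27 km/h

Coriolis parameter at 64°N:
f = 2Ω sin φ = 2 × 7.29×10⁻⁵ × sin 64° = 1.31×10⁻⁴ s⁻¹
Height gradient: |∂Z/∂n| = 60 m / 592000 m = 1.01×10⁻⁴
On a pressure surface, geostrophic balance gives V_g = (g/f)|∂Z/∂n|:
V_g = 9.81 × 1.01×10⁻⁴ / 1.31×10⁻⁴ = 7.59 m/s
Converting: 7.59 m/s × 3.6 = 27 km/h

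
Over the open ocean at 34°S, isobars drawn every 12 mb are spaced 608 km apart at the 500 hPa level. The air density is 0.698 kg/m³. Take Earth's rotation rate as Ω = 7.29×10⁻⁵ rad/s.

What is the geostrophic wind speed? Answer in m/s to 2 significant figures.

35 m/s

Coriolis parameter at 34°S:
f = 2Ω sin φ = 2 × 7.29×10⁻⁵ × sin 34° = 8.15×10⁻⁵ s⁻¹
Pressure gradient: |∂P/∂n| = 1200 Pa / 608000 m = 1.97×10⁻³ Pa/m
Geostrophic balance (pressure-gradient force = Coriolis force):
V_g = (1/(fρ)) |∂P/∂n| = 1.97×10⁻³ / (8.15×10⁻⁵ × 0.698) = 34.7 m/s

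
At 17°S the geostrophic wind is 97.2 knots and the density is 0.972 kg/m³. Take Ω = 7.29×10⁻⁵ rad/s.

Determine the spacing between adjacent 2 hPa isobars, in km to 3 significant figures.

96.5 km

Coriolis parameter at 17°S:
f = 2Ω sin φ = 2 × 7.29×10⁻⁵ × sin 17° = 4.26×10⁻⁵ s⁻¹
Wind speed in SI: 97.2 knots = 50.0 m/s
Geostrophic balance rearranged: |∂P/∂n| = f ρ V_g
|∂P/∂n| = 4.26×10⁻⁵ × 0.972 × 50.0 = 2.07×10⁻³ Pa/m
Isobar spacing: Δn = ΔP/|∂P/∂n| = 200 Pa / 2.07×10⁻³ Pa/m = 96531 m ≈ 96.5 km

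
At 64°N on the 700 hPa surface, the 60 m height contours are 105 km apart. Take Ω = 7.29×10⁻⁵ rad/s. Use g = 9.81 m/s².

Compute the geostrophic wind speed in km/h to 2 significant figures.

Coriolis parameter at 64°N:
f = 2Ω sin φ = 2 × 7.29×10⁻⁵ × sin 64° = 1.31×10⁻⁴ s⁻¹
Height gradient: |∂Z/∂n| = 60 m / 105000 m = 5.71×10⁻⁴
On a pressure surface, geostrophic balance gives V_g = (g/f)|∂Z/∂n|:
V_g = 9.81 × 5.71×10⁻⁴ / 1.31×10⁻⁴ = 42.8 m/s
Converting: 42.8 m/s × 3.6 = 150 km/h

150 km/h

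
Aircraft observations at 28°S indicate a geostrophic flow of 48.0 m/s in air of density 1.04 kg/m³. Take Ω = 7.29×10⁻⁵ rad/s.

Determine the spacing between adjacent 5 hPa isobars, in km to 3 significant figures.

146 km

Coriolis parameter at 28°S:
f = 2Ω sin φ = 2 × 7.29×10⁻⁵ × sin 28° = 6.84×10⁻⁵ s⁻¹
Geostrophic balance rearranged: |∂P/∂n| = f ρ V_g
|∂P/∂n| = 6.84×10⁻⁵ × 1.04 × 48.0 = 3.42×10⁻³ Pa/m
Isobar spacing: Δn = ΔP/|∂P/∂n| = 500 Pa / 3.42×10⁻³ Pa/m = 146328 m ≈ 146 km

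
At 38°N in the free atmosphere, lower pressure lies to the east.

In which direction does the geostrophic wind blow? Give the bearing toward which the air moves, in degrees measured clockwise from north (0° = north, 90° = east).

180°

The pressure-gradient force points toward the east (bearing 090°).
Geostrophic balance: in the Northern Hemisphere the Coriolis force deflects motion to the right, so the geostrophic wind blows 90° to the right of the pressure-gradient force (low pressure on the left).
Rotating 090° by 90° clockwise gives 180° — the wind blows toward the south.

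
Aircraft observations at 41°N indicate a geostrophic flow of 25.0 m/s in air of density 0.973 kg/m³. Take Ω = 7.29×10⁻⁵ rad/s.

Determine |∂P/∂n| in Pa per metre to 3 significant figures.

Coriolis parameter at 41°N:
f = 2Ω sin φ = 2 × 7.29×10⁻⁵ × sin 41° = 9.57×10⁻⁵ s⁻¹
Geostrophic balance rearranged: |∂P/∂n| = f ρ V_g
|∂P/∂n| = 9.57×10⁻⁵ × 0.973 × 25.0 = 2.33×10⁻³ Pa/m

2.33×10⁻³ Pa/m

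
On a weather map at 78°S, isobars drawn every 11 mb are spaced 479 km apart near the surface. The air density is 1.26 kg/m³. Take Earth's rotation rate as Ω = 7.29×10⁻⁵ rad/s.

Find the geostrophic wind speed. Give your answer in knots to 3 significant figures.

24.8 knots

Coriolis parameter at 78°S:
f = 2Ω sin φ = 2 × 7.29×10⁻⁵ × sin 78° = 1.43×10⁻⁴ s⁻¹
Pressure gradient: |∂P/∂n| = 1100 Pa / 479000 m = 2.30×10⁻³ Pa/m
Geostrophic balance (pressure-gradient force = Coriolis force):
V_g = (1/(fρ)) |∂P/∂n| = 2.30×10⁻³ / (1.43×10⁻⁴ × 1.26) = 12.8 m/s
Converting: 12.8 m/s × 1.944 = 24.8 knots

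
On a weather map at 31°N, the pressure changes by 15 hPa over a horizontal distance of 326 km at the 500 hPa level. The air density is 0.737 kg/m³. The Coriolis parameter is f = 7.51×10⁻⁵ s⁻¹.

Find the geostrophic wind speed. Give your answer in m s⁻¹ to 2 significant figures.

83 m s⁻¹

Pressure gradient: |∂P/∂n| = 1500 Pa / 326000 m = 4.60×10⁻³ Pa/m
Geostrophic balance (pressure-gradient force = Coriolis force):
V_g = (1/(fρ)) |∂P/∂n| = 4.60×10⁻³ / (7.51×10⁻⁵ × 0.737) = 83.1 m/s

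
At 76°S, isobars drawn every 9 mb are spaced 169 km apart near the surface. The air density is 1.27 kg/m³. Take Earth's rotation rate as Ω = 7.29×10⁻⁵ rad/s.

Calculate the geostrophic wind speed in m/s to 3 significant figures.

Coriolis parameter at 76°S:
f = 2Ω sin φ = 2 × 7.29×10⁻⁵ × sin 76° = 1.41×10⁻⁴ s⁻¹
Pressure gradient: |∂P/∂n| = 900 Pa / 169000 m = 5.33×10⁻³ Pa/m
Geostrophic balance (pressure-gradient force = Coriolis force):
V_g = (1/(fρ)) |∂P/∂n| = 5.33×10⁻³ / (1.41×10⁻⁴ × 1.27) = 29.6 m/s

29.6 m/s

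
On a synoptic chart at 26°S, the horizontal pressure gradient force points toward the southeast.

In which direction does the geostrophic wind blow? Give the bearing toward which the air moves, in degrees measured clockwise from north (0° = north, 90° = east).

The pressure-gradient force points toward the southeast (bearing 135°).
Geostrophic balance: in the Southern Hemisphere the Coriolis force deflects motion to the left, so the geostrophic wind blows 90° to the left of the pressure-gradient force (low pressure on the right).
Rotating 135° by 90° counterclockwise gives 045° — the wind blows toward the northeast.

045°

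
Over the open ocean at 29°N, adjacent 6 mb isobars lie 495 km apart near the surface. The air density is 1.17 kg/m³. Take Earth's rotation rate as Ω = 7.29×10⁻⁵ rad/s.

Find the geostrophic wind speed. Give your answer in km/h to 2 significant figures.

Coriolis parameter at 29°N:
f = 2Ω sin φ = 2 × 7.29×10⁻⁵ × sin 29° = 7.07×10⁻⁵ s⁻¹
Pressure gradient: |∂P/∂n| = 600 Pa / 495000 m = 1.21×10⁻³ Pa/m
Geostrophic balance (pressure-gradient force = Coriolis force):
V_g = (1/(fρ)) |∂P/∂n| = 1.21×10⁻³ / (7.07×10⁻⁵ × 1.17) = 14.7 m/s
Converting: 14.7 m/s × 3.6 = 53 km/h

53 km/h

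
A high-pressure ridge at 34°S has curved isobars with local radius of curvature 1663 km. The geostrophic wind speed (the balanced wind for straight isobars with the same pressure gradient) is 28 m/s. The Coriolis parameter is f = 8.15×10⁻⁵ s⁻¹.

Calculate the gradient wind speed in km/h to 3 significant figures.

142 km/h

Around a high, pressure-gradient force acts outward with centrifugal, so Coriolis balances both:
fV = (1/ρ)|∂P/∂n| + V²/R  →  V² − fR·V + fR·V_g = 0
With fR = 8.15×10⁻⁵ × 1663×10³ m = 136 m/s:
V = [fR − √((fR)² − 4 fR V_g)]/2 = [136 − √(136² − 4×136×28)]/2 = 39.5 m/s
Supergeostrophic (V > V_g = 28 m/s), as expected around a high.
Converting: 39.5 m/s × 3.6 = 142 km/h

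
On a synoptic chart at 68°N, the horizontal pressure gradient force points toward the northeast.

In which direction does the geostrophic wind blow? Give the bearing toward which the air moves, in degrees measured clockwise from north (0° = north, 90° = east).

135°

The pressure-gradient force points toward the northeast (bearing 045°).
Geostrophic balance: in the Northern Hemisphere the Coriolis force deflects motion to the right, so the geostrophic wind blows 90° to the right of the pressure-gradient force (low pressure on the left).
Rotating 045° by 90° clockwise gives 135° — the wind blows toward the southeast.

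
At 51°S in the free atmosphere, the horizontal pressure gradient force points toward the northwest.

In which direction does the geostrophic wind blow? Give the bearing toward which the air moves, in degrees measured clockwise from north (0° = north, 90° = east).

225°

The pressure-gradient force points toward the northwest (bearing 315°).
Geostrophic balance: in the Southern Hemisphere the Coriolis force deflects motion to the left, so the geostrophic wind blows 90° to the left of the pressure-gradient force (low pressure on the right).
Rotating 315° by 90° counterclockwise gives 225° — the wind blows toward the southwest.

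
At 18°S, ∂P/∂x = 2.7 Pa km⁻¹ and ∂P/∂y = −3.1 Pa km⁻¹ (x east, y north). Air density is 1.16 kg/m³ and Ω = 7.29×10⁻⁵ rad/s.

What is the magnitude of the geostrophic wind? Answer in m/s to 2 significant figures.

Coriolis parameter at 18°S:
f = 2Ω sin φ = 2 × 7.29×10⁻⁵ × sin 18° = 4.51×10⁻⁵ s⁻¹
In the Southern Hemisphere f is negative: f = −4.51×10⁻⁵ s⁻¹.
Component geostrophic relations (x east, y north):
u_g = −(1/(fρ)) ∂P/∂y,  v_g = (1/(fρ)) ∂P/∂x
u_g = −(−3.1×10⁻³)/(−4.51×10⁻⁵ × 1.16) = −59.3 m/s;  v_g = (2.7×10⁻³)/(−4.51×10⁻⁵ × 1.16) = −51.7 m/s
|V_g| = √(u_g² + v_g²) = 78.7 m/s

79 m/s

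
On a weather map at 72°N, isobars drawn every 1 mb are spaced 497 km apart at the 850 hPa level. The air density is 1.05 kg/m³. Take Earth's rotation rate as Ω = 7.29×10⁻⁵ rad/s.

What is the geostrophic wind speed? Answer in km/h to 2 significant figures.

5.0 km/h

Coriolis parameter at 72°N:
f = 2Ω sin φ = 2 × 7.29×10⁻⁵ × sin 72° = 1.39×10⁻⁴ s⁻¹
Pressure gradient: |∂P/∂n| = 100 Pa / 497000 m = 2.01×10⁻⁴ Pa/m
Geostrophic balance (pressure-gradient force = Coriolis force):
V_g = (1/(fρ)) |∂P/∂n| = 2.01×10⁻⁴ / (1.39×10⁻⁴ × 1.05) = 1.38 m/s
Converting: 1.38 m/s × 3.6 = 5.0 km/h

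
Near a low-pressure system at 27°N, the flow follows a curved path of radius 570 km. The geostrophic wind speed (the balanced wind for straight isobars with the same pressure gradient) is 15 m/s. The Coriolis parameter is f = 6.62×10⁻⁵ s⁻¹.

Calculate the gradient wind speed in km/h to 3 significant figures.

41.4 km/h

Around a low, centrifugal force acts outward with Coriolis, so pressure-gradient force balances both:
(1/ρ)|∂P/∂n| = fV + V²/R  →  V² + fR·V − fR·V_g = 0
With fR = 6.62×10⁻⁵ × 570×10³ m = 37.7 m/s:
V = [−fR + √((fR)² + 4 fR V_g)]/2 = [−37.7 + √(37.7² + 4×37.7×15)]/2 = 11.5 m/s
Subgeostrophic (V < V_g = 15 m/s), as expected around a low.
Converting: 11.5 m/s × 3.6 = 41.4 km/h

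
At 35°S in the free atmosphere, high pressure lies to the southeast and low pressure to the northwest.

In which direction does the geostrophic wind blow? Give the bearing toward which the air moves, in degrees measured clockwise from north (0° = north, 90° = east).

225°

The pressure-gradient force points toward the northwest (bearing 315°).
Geostrophic balance: in the Southern Hemisphere the Coriolis force deflects motion to the left, so the geostrophic wind blows 90° to the left of the pressure-gradient force (low pressure on the right).
Rotating 315° by 90° counterclockwise gives 225° — the wind blows toward the southwest.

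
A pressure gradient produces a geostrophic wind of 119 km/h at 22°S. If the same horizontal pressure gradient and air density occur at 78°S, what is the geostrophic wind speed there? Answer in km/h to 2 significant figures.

46 km/h

With the same pressure gradient and density, V_g ∝ 1/f ∝ 1/sin φ.
V₂ = V₁ · sin φ₁ / sin φ₂ = 119 × sin 22° / sin 78°
V₂ = 119 × 0.3746/0.9781 = 46 km/h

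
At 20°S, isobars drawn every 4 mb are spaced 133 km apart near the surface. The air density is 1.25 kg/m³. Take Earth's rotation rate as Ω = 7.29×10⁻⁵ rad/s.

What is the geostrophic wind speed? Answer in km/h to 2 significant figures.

Coriolis parameter at 20°S:
f = 2Ω sin φ = 2 × 7.29×10⁻⁵ × sin 20° = 4.99×10⁻⁵ s⁻¹
Pressure gradient: |∂P/∂n| = 400 Pa / 133000 m = 3.01×10⁻³ Pa/m
Geostrophic balance (pressure-gradient force = Coriolis force):
V_g = (1/(fρ)) |∂P/∂n| = 3.01×10⁻³ / (4.99×10⁻⁵ × 1.25) = 48.2 m/s
Converting: 48.2 m/s × 3.6 = 170 km/h

170 km/h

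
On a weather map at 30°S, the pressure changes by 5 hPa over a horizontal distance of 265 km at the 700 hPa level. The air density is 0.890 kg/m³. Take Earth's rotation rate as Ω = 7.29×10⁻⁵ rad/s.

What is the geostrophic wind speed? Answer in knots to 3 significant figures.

56.5 knots

Coriolis parameter at 30°S:
f = 2Ω sin φ = 2 × 7.29×10⁻⁵ × sin 30° = 7.29×10⁻⁵ s⁻¹
Pressure gradient: |∂P/∂n| = 500 Pa / 265000 m = 1.89×10⁻³ Pa/m
Geostrophic balance (pressure-gradient force = Coriolis force):
V_g = (1/(fρ)) |∂P/∂n| = 1.89×10⁻³ / (7.29×10⁻⁵ × 0.890) = 29.1 m/s
Converting: 29.1 m/s × 1.944 = 56.5 knots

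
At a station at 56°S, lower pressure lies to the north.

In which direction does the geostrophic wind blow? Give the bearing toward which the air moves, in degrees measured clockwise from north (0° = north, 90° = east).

270°

The pressure-gradient force points toward the north (bearing 000°).
Geostrophic balance: in the Southern Hemisphere the Coriolis force deflects motion to the left, so the geostrophic wind blows 90° to the left of the pressure-gradient force (low pressure on the right).
Rotating 000° by 90° counterclockwise gives 270° — the wind blows toward the west.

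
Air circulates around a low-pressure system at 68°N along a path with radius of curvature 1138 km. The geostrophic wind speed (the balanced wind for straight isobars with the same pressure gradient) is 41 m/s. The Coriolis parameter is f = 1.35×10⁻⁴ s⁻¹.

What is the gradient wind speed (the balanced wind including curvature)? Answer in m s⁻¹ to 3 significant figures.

Around a low, centrifugal force acts outward with Coriolis, so pressure-gradient force balances both:
(1/ρ)|∂P/∂n| = fV + V²/R  →  V² + fR·V − fR·V_g = 0
With fR = 1.35×10⁻⁴ × 1138×10³ m = 154 m/s:
V = [−fR + √((fR)² + 4 fR V_g)]/2 = [−154 + √(154² + 4×154×41)]/2 = 33.6 m/s
Subgeostrophic (V < V_g = 41 m/s), as expected around a low.

33.6 m s⁻¹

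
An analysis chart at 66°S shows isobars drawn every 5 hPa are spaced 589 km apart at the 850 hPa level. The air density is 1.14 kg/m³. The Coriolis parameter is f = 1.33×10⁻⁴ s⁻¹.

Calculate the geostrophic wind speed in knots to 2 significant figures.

Pressure gradient: |∂P/∂n| = 500 Pa / 589000 m = 8.49×10⁻⁴ Pa/m
Geostrophic balance (pressure-gradient force = Coriolis force):
V_g = (1/(fρ)) |∂P/∂n| = 8.49×10⁻⁴ / (1.33×10⁻⁴ × 1.14) = 5.60 m/s
Converting: 5.60 m/s × 1.944 = 11 knots

11 knots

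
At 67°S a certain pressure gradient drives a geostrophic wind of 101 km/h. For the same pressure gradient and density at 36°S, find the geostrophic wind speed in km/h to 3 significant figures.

158 km/h

With the same pressure gradient and density, V_g ∝ 1/f ∝ 1/sin φ.
V₂ = V₁ · sin φ₁ / sin φ₂ = 101 × sin 67° / sin 36°
V₂ = 101 × 0.9205/0.5878 = 158 km/h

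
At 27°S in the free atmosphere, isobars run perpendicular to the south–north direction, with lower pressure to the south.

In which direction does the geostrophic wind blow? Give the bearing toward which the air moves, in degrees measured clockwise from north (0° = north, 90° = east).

090°

The pressure-gradient force points toward the south (bearing 180°).
Geostrophic balance: in the Southern Hemisphere the Coriolis force deflects motion to the left, so the geostrophic wind blows 90° to the left of the pressure-gradient force (low pressure on the right).
Rotating 180° by 90° counterclockwise gives 090° — the wind blows toward the east.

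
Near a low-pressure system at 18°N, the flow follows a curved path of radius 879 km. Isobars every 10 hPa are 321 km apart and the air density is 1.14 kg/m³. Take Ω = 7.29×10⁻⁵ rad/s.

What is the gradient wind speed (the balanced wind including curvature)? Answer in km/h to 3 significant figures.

119 km/h

Coriolis parameter at 18°N:
f = 2Ω sin φ = 2 × 7.29×10⁻⁵ × sin 18° = 4.51×10⁻⁵ s⁻¹
Pressure gradient: |∂P/∂n| = 1000 Pa / 321000 m = 3.12×10⁻³ Pa/m
Geostrophic speed: V_g = |∂P/∂n|/(fρ) = 3.12×10⁻³/(4.51×10⁻⁵ × 1.14) = 60.7 m/s
Around a low, centrifugal force acts outward with Coriolis, so pressure-gradient force balances both:
(1/ρ)|∂P/∂n| = fV + V²/R  →  V² + fR·V − fR·V_g = 0
With fR = 4.51×10⁻⁵ × 879×10³ m = 39.6 m/s:
V = [−fR + √((fR)² + 4 fR V_g)]/2 = [−39.6 + √(39.6² + 4×39.6×60.7)]/2 = 33.1 m/s
Subgeostrophic (V < V_g = 60.7 m/s), as expected around a low.
Converting: 33.1 m/s × 3.6 = 119 km/h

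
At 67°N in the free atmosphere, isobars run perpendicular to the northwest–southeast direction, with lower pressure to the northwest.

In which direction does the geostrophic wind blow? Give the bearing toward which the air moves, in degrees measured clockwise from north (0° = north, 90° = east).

045°

The pressure-gradient force points toward the northwest (bearing 315°).
Geostrophic balance: in the Northern Hemisphere the Coriolis force deflects motion to the right, so the geostrophic wind blows 90° to the right of the pressure-gradient force (low pressure on the left).
Rotating 315° by 90° clockwise gives 045° — the wind blows toward the northeast.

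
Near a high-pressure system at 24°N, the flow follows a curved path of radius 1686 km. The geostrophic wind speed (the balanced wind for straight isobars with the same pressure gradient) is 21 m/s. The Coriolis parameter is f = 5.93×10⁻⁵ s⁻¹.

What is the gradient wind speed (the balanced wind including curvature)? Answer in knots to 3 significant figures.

Around a high, pressure-gradient force acts outward with centrifugal, so Coriolis balances both:
fV = (1/ρ)|∂P/∂n| + V²/R  →  V² − fR·V + fR·V_g = 0
With fR = 5.93×10⁻⁵ × 1686×10³ m = 100.0 m/s:
V = [fR − √((fR)² − 4 fR V_g)]/2 = [100.0 − √(100.0² − 4×100.0×21)]/2 = 30 m/s
Supergeostrophic (V > V_g = 21 m/s), as expected around a high.
Converting: 30 m/s × 1.944 = 58.3 knots

58.3 knots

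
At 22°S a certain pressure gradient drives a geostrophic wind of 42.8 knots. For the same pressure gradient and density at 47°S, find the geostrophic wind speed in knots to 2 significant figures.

22 knots

With the same pressure gradient and density, V_g ∝ 1/f ∝ 1/sin φ.
V₂ = V₁ · sin φ₁ / sin φ₂ = 42.8 × sin 22° / sin 47°
V₂ = 42.8 × 0.3746/0.7314 = 22 knots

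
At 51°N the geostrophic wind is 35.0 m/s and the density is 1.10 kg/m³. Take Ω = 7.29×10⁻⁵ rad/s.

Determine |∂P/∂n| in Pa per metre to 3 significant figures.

Coriolis parameter at 51°N:
f = 2Ω sin φ = 2 × 7.29×10⁻⁵ × sin 51° = 1.13×10⁻⁴ s⁻¹
Geostrophic balance rearranged: |∂P/∂n| = f ρ V_g
|∂P/∂n| = 1.13×10⁻⁴ × 1.10 × 35.0 = 4.36×10⁻³ Pa/m

4.36×10⁻³ Pa/m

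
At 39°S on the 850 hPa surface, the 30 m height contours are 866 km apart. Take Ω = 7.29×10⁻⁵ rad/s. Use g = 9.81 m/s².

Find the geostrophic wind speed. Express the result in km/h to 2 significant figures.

13 km/h

Coriolis parameter at 39°S:
f = 2Ω sin φ = 2 × 7.29×10⁻⁵ × sin 39° = 9.18×10⁻⁵ s⁻¹
Height gradient: |∂Z/∂n| = 30 m / 866000 m = 3.46×10⁻⁵
On a pressure surface, geostrophic balance gives V_g = (g/f)|∂Z/∂n|:
V_g = 9.81 × 3.46×10⁻⁵ / 9.18×10⁻⁵ = 3.70 m/s
Converting: 3.70 m/s × 3.6 = 13 km/h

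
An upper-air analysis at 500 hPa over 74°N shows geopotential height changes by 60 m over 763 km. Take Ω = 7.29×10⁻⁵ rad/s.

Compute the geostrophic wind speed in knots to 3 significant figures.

Coriolis parameter at 74°N:
f = 2Ω sin φ = 2 × 7.29×10⁻⁵ × sin 74° = 1.40×10⁻⁴ s⁻¹
Height gradient: |∂Z/∂n| = 60 m / 763000 m = 7.86×10⁻⁵
On a pressure surface, geostrophic balance gives V_g = (g/f)|∂Z/∂n|:
V_g = 9.81 × 7.86×10⁻⁵ / 1.40×10⁻⁴ = 5.50 m/s
Converting: 5.50 m/s × 1.944 = 10.7 knots

10.7 knots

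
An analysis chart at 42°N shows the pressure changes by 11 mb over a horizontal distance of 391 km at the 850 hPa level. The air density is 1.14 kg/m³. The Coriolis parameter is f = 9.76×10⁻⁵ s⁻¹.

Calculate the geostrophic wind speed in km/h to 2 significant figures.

91 km/h

Pressure gradient: |∂P/∂n| = 1100 Pa / 391000 m = 2.81×10⁻³ Pa/m
Geostrophic balance (pressure-gradient force = Coriolis force):
V_g = (1/(fρ)) |∂P/∂n| = 2.81×10⁻³ / (9.76×10⁻⁵ × 1.14) = 25.3 m/s
Converting: 25.3 m/s × 3.6 = 91 km/h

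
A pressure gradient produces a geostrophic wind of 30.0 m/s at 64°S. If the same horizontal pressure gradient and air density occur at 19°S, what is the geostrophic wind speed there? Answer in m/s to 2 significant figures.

With the same pressure gradient and density, V_g ∝ 1/f ∝ 1/sin φ.
V₂ = V₁ · sin φ₁ / sin φ₂ = 30.0 × sin 64° / sin 19°
V₂ = 30.0 × 0.8988/0.3256 = 83 m/s

83 m/s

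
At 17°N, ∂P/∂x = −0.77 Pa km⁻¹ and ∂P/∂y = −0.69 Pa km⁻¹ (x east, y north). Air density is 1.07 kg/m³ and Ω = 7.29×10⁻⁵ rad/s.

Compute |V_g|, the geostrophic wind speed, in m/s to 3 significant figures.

Coriolis parameter at 17°N:
f = 2Ω sin φ = 2 × 7.29×10⁻⁵ × sin 17° = 4.26×10⁻⁵ s⁻¹
Component geostrophic relations (x east, y north):
u_g = −(1/(fρ)) ∂P/∂y,  v_g = (1/(fρ)) ∂P/∂x
u_g = −(−0.69×10⁻³)/(4.26×10⁻⁵ × 1.07) = 15.1 m/s;  v_g = (−0.77×10⁻³)/(4.26×10⁻⁵ × 1.07) = −16.9 m/s
|V_g| = √(u_g² + v_g²) = 22.7 m/s

22.7 m/s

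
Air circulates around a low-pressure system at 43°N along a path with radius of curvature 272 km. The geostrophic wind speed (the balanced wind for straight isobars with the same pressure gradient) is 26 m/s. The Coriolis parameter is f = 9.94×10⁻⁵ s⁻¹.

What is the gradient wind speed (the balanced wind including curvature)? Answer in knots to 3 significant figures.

31.6 knots

Around a low, centrifugal force acts outward with Coriolis, so pressure-gradient force balances both:
(1/ρ)|∂P/∂n| = fV + V²/R  →  V² + fR·V − fR·V_g = 0
With fR = 9.94×10⁻⁵ × 272×10³ m = 27.0 m/s:
V = [−fR + √((fR)² + 4 fR V_g)]/2 = [−27.0 + √(27.0² + 4×27.0×26)]/2 = 16.2 m/s
Subgeostrophic (V < V_g = 26 m/s), as expected around a low.
Converting: 16.2 m/s × 1.944 = 31.6 knots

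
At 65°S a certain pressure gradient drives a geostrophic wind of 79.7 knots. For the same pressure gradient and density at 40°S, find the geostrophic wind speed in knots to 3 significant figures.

With the same pressure gradient and density, V_g ∝ 1/f ∝ 1/sin φ.
V₂ = V₁ · sin φ₁ / sin φ₂ = 79.7 × sin 65° / sin 40°
V₂ = 79.7 × 0.9063/0.6428 = 112 knots

112 knots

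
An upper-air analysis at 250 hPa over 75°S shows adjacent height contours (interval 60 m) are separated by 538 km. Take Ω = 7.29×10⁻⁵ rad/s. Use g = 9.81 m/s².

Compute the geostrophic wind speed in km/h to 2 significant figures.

Coriolis parameter at 75°S:
f = 2Ω sin φ = 2 × 7.29×10⁻⁵ × sin 75° = 1.41×10⁻⁴ s⁻¹
Height gradient: |∂Z/∂n| = 60 m / 538000 m = 1.12×10⁻⁴
On a pressure surface, geostrophic balance gives V_g = (g/f)|∂Z/∂n|:
V_g = 9.81 × 1.12×10⁻⁴ / 1.41×10⁻⁴ = 7.77 m/s
Converting: 7.77 m/s × 3.6 = 28 km/h

28 km/h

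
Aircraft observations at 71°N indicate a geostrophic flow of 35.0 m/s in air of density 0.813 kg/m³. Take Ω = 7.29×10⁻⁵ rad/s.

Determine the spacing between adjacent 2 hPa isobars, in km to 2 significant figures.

Coriolis parameter at 71°N:
f = 2Ω sin φ = 2 × 7.29×10⁻⁵ × sin 71° = 1.38×10⁻⁴ s⁻¹
Geostrophic balance rearranged: |∂P/∂n| = f ρ V_g
|∂P/∂n| = 1.38×10⁻⁴ × 0.813 × 35.0 = 3.92×10⁻³ Pa/m
Isobar spacing: Δn = ΔP/|∂P/∂n| = 200 Pa / 3.92×10⁻³ Pa/m = 50985 m ≈ 51 km

51 km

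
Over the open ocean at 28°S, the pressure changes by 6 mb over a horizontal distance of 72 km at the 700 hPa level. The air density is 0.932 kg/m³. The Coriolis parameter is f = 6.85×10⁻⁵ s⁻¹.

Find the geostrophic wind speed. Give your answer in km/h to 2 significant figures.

470 km/h

Pressure gradient: |∂P/∂n| = 600 Pa / 72000 m = 8.33×10⁻³ Pa/m
Geostrophic balance (pressure-gradient force = Coriolis force):
V_g = (1/(fρ)) |∂P/∂n| = 8.33×10⁻³ / (6.85×10⁻⁵ × 0.932) = 131 m/s
Converting: 131 m/s × 3.6 = 470 km/h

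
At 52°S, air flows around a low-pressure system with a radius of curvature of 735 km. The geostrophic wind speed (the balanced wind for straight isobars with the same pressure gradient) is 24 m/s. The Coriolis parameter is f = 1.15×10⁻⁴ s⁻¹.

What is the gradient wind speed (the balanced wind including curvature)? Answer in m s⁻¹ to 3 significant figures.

Around a low, centrifugal force acts outward with Coriolis, so pressure-gradient force balances both:
(1/ρ)|∂P/∂n| = fV + V²/R  →  V² + fR·V − fR·V_g = 0
With fR = 1.15×10⁻⁴ × 735×10³ m = 84.5 m/s:
V = [−fR + √((fR)² + 4 fR V_g)]/2 = [−84.5 + √(84.5² + 4×84.5×24)]/2 = 19.5 m/s
Subgeostrophic (V < V_g = 24 m/s), as expected around a low.

19.5 m s⁻¹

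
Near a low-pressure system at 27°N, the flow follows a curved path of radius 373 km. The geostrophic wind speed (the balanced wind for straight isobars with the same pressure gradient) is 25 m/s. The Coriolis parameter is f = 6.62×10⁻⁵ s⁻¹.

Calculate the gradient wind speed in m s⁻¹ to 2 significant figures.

15 m s⁻¹

Around a low, centrifugal force acts outward with Coriolis, so pressure-gradient force balances both:
(1/ρ)|∂P/∂n| = fV + V²/R  →  V² + fR·V − fR·V_g = 0
With fR = 6.62×10⁻⁵ × 373×10³ m = 24.7 m/s:
V = [−fR + √((fR)² + 4 fR V_g)]/2 = [−24.7 + √(24.7² + 4×24.7×25)]/2 = 15.4 m/s
Subgeostrophic (V < V_g = 25 m/s), as expected around a low.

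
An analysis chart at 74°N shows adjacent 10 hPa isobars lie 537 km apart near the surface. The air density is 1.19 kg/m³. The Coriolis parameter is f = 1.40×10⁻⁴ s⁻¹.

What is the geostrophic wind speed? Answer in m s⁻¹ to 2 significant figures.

11 m s⁻¹

Pressure gradient: |∂P/∂n| = 1000 Pa / 537000 m = 1.86×10⁻³ Pa/m
Geostrophic balance (pressure-gradient force = Coriolis force):
V_g = (1/(fρ)) |∂P/∂n| = 1.86×10⁻³ / (1.40×10⁻⁴ × 1.19) = 11.2 m/s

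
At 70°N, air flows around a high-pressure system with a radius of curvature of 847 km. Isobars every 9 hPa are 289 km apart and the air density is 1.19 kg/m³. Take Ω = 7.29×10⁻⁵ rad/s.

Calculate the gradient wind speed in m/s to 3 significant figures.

Coriolis parameter at 70°N:
f = 2Ω sin φ = 2 × 7.29×10⁻⁵ × sin 70° = 1.37×10⁻⁴ s⁻¹
Pressure gradient: |∂P/∂n| = 900 Pa / 289000 m = 3.11×10⁻³ Pa/m
Geostrophic speed: V_g = |∂P/∂n|/(fρ) = 3.11×10⁻³/(1.37×10⁻⁴ × 1.19) = 19.1 m/s
Around a high, pressure-gradient force acts outward with centrifugal, so Coriolis balances both:
fV = (1/ρ)|∂P/∂n| + V²/R  →  V² − fR·V + fR·V_g = 0
With fR = 1.37×10⁻⁴ × 847×10³ m = 116 m/s:
V = [fR − √((fR)² − 4 fR V_g)]/2 = [116 − √(116² − 4×116×19.1)]/2 = 24.1 m/s
Supergeostrophic (V > V_g = 19.1 m/s), as expected around a high.

24.1 m/s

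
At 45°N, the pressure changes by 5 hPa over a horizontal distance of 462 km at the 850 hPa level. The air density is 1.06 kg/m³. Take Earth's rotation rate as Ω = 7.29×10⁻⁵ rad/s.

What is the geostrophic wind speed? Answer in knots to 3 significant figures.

19.3 knots

Coriolis parameter at 45°N:
f = 2Ω sin φ = 2 × 7.29×10⁻⁵ × sin 45° = 1.03×10⁻⁴ s⁻¹
Pressure gradient: |∂P/∂n| = 500 Pa / 462000 m = 1.08×10⁻³ Pa/m
Geostrophic balance (pressure-gradient force = Coriolis force):
V_g = (1/(fρ)) |∂P/∂n| = 1.08×10⁻³ / (1.03×10⁻⁴ × 1.06) = 9.90 m/s
Converting: 9.90 m/s × 1.944 = 19.3 knots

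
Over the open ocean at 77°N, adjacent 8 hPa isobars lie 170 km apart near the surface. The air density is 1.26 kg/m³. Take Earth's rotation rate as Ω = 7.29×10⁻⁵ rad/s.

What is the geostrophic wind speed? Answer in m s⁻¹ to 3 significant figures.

Coriolis parameter at 77°N:
f = 2Ω sin φ = 2 × 7.29×10⁻⁵ × sin 77° = 1.42×10⁻⁴ s⁻¹
Pressure gradient: |∂P/∂n| = 800 Pa / 170000 m = 4.71×10⁻³ Pa/m
Geostrophic balance (pressure-gradient force = Coriolis force):
V_g = (1/(fρ)) |∂P/∂n| = 4.71×10⁻³ / (1.42×10⁻⁴ × 1.26) = 26.3 m/s

26.3 m s⁻¹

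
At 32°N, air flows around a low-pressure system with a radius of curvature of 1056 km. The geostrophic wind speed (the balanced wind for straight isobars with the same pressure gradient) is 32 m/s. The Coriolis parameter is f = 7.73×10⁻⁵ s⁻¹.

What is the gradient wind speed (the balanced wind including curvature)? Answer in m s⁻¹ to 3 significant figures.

Around a low, centrifugal force acts outward with Coriolis, so pressure-gradient force balances both:
(1/ρ)|∂P/∂n| = fV + V²/R  →  V² + fR·V − fR·V_g = 0
With fR = 7.73×10⁻⁵ × 1056×10³ m = 81.6 m/s:
V = [−fR + √((fR)² + 4 fR V_g)]/2 = [−81.6 + √(81.6² + 4×81.6×32)]/2 = 24.6 m/s
Subgeostrophic (V < V_g = 32 m/s), as expected around a low.

24.6 m s⁻¹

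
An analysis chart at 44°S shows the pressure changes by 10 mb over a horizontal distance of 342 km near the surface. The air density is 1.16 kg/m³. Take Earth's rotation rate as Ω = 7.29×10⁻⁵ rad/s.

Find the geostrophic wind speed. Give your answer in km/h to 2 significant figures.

90 km/h

Coriolis parameter at 44°S:
f = 2Ω sin φ = 2 × 7.29×10⁻⁵ × sin 44° = 1.01×10⁻⁴ s⁻¹
Pressure gradient: |∂P/∂n| = 1000 Pa / 342000 m = 2.92×10⁻³ Pa/m
Geostrophic balance (pressure-gradient force = Coriolis force):
V_g = (1/(fρ)) |∂P/∂n| = 2.92×10⁻³ / (1.01×10⁻⁴ × 1.16) = 24.9 m/s
Converting: 24.9 m/s × 3.6 = 90 km/h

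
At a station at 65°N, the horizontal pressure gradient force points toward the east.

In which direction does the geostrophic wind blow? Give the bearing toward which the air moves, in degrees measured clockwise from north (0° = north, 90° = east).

The pressure-gradient force points toward the east (bearing 090°).
Geostrophic balance: in the Northern Hemisphere the Coriolis force deflects motion to the right, so the geostrophic wind blows 90° to the right of the pressure-gradient force (low pressure on the left).
Rotating 090° by 90° clockwise gives 180° — the wind blows toward the south.

180°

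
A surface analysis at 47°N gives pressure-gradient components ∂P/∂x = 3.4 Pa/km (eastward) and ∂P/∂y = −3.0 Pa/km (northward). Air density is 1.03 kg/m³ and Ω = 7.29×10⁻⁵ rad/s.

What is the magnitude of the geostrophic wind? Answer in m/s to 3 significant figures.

Coriolis parameter at 47°N:
f = 2Ω sin φ = 2 × 7.29×10⁻⁵ × sin 47° = 1.07×10⁻⁴ s⁻¹
Component geostrophic relations (x east, y north):
u_g = −(1/(fρ)) ∂P/∂y,  v_g = (1/(fρ)) ∂P/∂x
u_g = −(−3.0×10⁻³)/(1.07×10⁻⁴ × 1.03) = 27.3 m/s;  v_g = (3.4×10⁻³)/(1.07×10⁻⁴ × 1.03) = 31.0 m/s
|V_g| = √(u_g² + v_g²) = 41.3 m/s

41.3 m/s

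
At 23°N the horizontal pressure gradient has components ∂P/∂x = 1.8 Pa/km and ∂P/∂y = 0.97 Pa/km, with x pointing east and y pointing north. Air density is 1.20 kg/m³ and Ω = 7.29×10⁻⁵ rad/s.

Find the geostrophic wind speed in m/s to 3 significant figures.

Coriolis parameter at 23°N:
f = 2Ω sin φ = 2 × 7.29×10⁻⁵ × sin 23° = 5.70×10⁻⁵ s⁻¹
Component geostrophic relations (x east, y north):
u_g = −(1/(fρ)) ∂P/∂y,  v_g = (1/(fρ)) ∂P/∂x
u_g = −(0.97×10⁻³)/(5.70×10⁻⁵ × 1.20) = −14.2 m/s;  v_g = (1.8×10⁻³)/(5.70×10⁻⁵ × 1.20) = 26.3 m/s
|V_g| = √(u_g² + v_g²) = 29.9 m/s

29.9 m/s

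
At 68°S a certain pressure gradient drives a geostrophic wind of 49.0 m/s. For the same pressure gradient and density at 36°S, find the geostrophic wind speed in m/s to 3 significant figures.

77.3 m/s

With the same pressure gradient and density, V_g ∝ 1/f ∝ 1/sin φ.
V₂ = V₁ · sin φ₁ / sin φ₂ = 49.0 × sin 68° / sin 36°
V₂ = 49.0 × 0.9272/0.5878 = 77.3 m/s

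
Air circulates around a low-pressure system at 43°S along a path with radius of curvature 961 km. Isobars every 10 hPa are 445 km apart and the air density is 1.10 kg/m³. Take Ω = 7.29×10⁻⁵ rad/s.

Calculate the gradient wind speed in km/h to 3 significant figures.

62.6 km/h

Coriolis parameter at 43°S:
f = 2Ω sin φ = 2 × 7.29×10⁻⁵ × sin 43° = 9.94×10⁻⁵ s⁻¹
Pressure gradient: |∂P/∂n| = 1000 Pa / 445000 m = 2.25×10⁻³ Pa/m
Geostrophic speed: V_g = |∂P/∂n|/(fρ) = 2.25×10⁻³/(9.94×10⁻⁵ × 1.10) = 20.5 m/s
Around a low, centrifugal force acts outward with Coriolis, so pressure-gradient force balances both:
(1/ρ)|∂P/∂n| = fV + V²/R  →  V² + fR·V − fR·V_g = 0
With fR = 9.94×10⁻⁵ × 961×10³ m = 95.6 m/s:
V = [−fR + √((fR)² + 4 fR V_g)]/2 = [−95.6 + √(95.6² + 4×95.6×20.5)]/2 = 17.4 m/s
Subgeostrophic (V < V_g = 20.5 m/s), as expected around a low.
Converting: 17.4 m/s × 3.6 = 62.6 km/h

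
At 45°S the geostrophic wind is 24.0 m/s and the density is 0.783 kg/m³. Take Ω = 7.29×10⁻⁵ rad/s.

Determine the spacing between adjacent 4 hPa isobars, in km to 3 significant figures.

Coriolis parameter at 45°S:
f = 2Ω sin φ = 2 × 7.29×10⁻⁵ × sin 45° = 1.03×10⁻⁴ s⁻¹
Geostrophic balance rearranged: |∂P/∂n| = f ρ V_g
|∂P/∂n| = 1.03×10⁻⁴ × 0.783 × 24.0 = 1.94×10⁻³ Pa/m
Isobar spacing: Δn = ΔP/|∂P/∂n| = 400 Pa / 1.94×10⁻³ Pa/m = 206464 m ≈ 206 km

206 km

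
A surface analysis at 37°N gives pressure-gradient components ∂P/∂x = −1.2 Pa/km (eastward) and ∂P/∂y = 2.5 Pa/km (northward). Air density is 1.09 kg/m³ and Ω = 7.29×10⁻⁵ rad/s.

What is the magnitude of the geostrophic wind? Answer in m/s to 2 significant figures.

29 m/s

Coriolis parameter at 37°N:
f = 2Ω sin φ = 2 × 7.29×10⁻⁵ × sin 37° = 8.77×10⁻⁵ s⁻¹
Component geostrophic relations (x east, y north):
u_g = −(1/(fρ)) ∂P/∂y,  v_g = (1/(fρ)) ∂P/∂x
u_g = −(2.5×10⁻³)/(8.77×10⁻⁵ × 1.09) = −26.1 m/s;  v_g = (−1.2×10⁻³)/(8.77×10⁻⁵ × 1.09) = −12.5 m/s
|V_g| = √(u_g² + v_g²) = 29.0 m/s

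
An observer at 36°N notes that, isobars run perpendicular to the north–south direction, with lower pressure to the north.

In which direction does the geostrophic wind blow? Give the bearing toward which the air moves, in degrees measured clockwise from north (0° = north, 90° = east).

090°

The pressure-gradient force points toward the north (bearing 000°).
Geostrophic balance: in the Northern Hemisphere the Coriolis force deflects motion to the right, so the geostrophic wind blows 90° to the right of the pressure-gradient force (low pressure on the left).
Rotating 000° by 90° clockwise gives 090° — the wind blows toward the east.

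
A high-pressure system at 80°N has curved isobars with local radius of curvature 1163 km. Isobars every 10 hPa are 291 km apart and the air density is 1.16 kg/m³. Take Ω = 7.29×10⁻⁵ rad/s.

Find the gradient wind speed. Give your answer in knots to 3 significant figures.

Coriolis parameter at 80°N:
f = 2Ω sin φ = 2 × 7.29×10⁻⁵ × sin 80° = 1.44×10⁻⁴ s⁻¹
Pressure gradient: |∂P/∂n| = 1000 Pa / 291000 m = 3.44×10⁻³ Pa/m
Geostrophic speed: V_g = |∂P/∂n|/(fρ) = 3.44×10⁻³/(1.44×10⁻⁴ × 1.16) = 20.6 m/s
Around a high, pressure-gradient force acts outward with centrifugal, so Coriolis balances both:
fV = (1/ρ)|∂P/∂n| + V²/R  →  V² − fR·V + fR·V_g = 0
With fR = 1.44×10⁻⁴ × 1163×10³ m = 167 m/s:
V = [fR − √((fR)² − 4 fR V_g)]/2 = [167 − √(167² − 4×167×20.6)]/2 = 24.1 m/s
Supergeostrophic (V > V_g = 20.6 m/s), as expected around a high.
Converting: 24.1 m/s × 1.944 = 46.9 knots

46.9 knots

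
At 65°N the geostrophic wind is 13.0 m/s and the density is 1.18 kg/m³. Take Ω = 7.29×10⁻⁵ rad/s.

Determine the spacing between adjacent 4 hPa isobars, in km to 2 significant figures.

200 km

Coriolis parameter at 65°N:
f = 2Ω sin φ = 2 × 7.29×10⁻⁵ × sin 65° = 1.32×10⁻⁴ s⁻¹
Geostrophic balance rearranged: |∂P/∂n| = f ρ V_g
|∂P/∂n| = 1.32×10⁻⁴ × 1.18 × 13.0 = 2.03×10⁻³ Pa/m
Isobar spacing: Δn = ΔP/|∂P/∂n| = 400 Pa / 2.03×10⁻³ Pa/m = 197334 m ≈ 200 km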